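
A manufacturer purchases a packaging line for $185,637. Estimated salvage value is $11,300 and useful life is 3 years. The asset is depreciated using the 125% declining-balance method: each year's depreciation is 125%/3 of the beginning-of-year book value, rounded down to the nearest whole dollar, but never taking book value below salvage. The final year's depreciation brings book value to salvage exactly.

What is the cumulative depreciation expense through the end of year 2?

Depreciable base = $185,637 − $11,300 = $174,337.
Year 1: ⌊$185,637 × 125%/3⌋ = $77,348. Book value $108,289.
Year 2: ⌊$108,289 × 125%/3⌋ = $45,120. Book value $63,169.
Accumulated through year 2 = $185,637 − $63,169 = $122,468.

$122,468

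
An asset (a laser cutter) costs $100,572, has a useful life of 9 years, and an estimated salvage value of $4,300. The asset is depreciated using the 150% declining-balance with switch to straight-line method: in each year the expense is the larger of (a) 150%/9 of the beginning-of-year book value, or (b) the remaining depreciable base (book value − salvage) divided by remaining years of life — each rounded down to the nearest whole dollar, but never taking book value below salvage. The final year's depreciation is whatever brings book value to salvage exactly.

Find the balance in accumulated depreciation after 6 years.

Depreciable base = $100,572 − $4,300 = $96,272.
Year 1: DB = ⌊$100,572 × 150%/9⌋ = $16,762; SL = ⌊$96,272/9⌋ = $10,696 → take DB $16,762. Book value $83,810.
Year 2: DB = ⌊$83,810 × 150%/9⌋ = $13,968; SL = ⌊$79,510/8⌋ = $9,938 → take DB $13,968. Book value $69,842.
Year 3: DB = ⌊$69,842 × 150%/9⌋ = $11,640; SL = ⌊$65,542/7⌋ = $9,363 → take DB $11,640. Book value $58,202.
Year 4: DB = ⌊$58,202 × 150%/9⌋ = $9,700; SL = ⌊$53,902/6⌋ = $8,983 → take DB $9,700. Book value $48,502.
Year 5: DB = ⌊$48,502 × 150%/9⌋ = $8,083; SL = ⌊$44,202/5⌋ = $8,840 → take SL $8,840. Book value $39,662.
Year 6: DB = ⌊$39,662 × 150%/9⌋ = $6,610; SL = ⌊$35,362/4⌋ = $8,840 → take SL $8,840. Book value $30,822.
Accumulated through year 6 = $100,572 − $30,822 = $69,750.

$69,750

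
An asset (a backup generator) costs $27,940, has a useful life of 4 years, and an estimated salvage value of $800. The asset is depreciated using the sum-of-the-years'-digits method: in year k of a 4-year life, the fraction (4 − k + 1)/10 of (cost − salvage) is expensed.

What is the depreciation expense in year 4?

Depreciable base = $27,940 − $800 = $27,140.
Sum of the years' digits = 4+3+2+1 = 10.
Year 1: $27,140 × 4/10 = $10,856. Book value $17,084.
Year 2: $27,140 × 3/10 = $8,142. Book value $8,942.
Year 3: $27,140 × 2/10 = $5,428. Book value $3,514.
Year 4: $27,140 × 1/10 = $2,714. Book value $800.

$2,714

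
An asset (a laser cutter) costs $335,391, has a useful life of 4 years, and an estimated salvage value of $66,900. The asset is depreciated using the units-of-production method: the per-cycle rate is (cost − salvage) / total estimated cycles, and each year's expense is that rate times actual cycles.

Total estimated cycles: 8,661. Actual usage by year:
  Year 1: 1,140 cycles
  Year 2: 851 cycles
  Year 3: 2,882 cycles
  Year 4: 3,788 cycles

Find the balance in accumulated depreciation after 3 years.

$151,063

Depreciable base = $335,391 − $66,900 = $268,491.
Rate = $268,491 / 8,661 cycles = $31 per cycle.
Year 1: 1,140 × $31 = $35,340. Book value $300,051.
Year 2: 851 × $31 = $26,381. Book value $273,670.
Year 3: 2,882 × $31 = $89,342. Book value $184,328.
Accumulated through year 3 = $335,391 − $184,328 = $151,063.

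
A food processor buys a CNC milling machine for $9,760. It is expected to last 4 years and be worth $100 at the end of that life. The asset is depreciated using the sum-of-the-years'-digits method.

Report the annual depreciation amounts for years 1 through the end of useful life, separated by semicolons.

$3,864; $2,898; $1,932; $966

Depreciable base = $9,760 − $100 = $9,660.
Sum of the years' digits = 4+3+2+1 = 10.
Year 1: $9,660 × 4/10 = $3,864. Book value $5,896.
Year 2: $9,660 × 3/10 = $2,898. Book value $2,998.
Year 3: $9,660 × 2/10 = $1,932. Book value $1,066.
Year 4: $9,660 × 1/10 = $966. Book value $100.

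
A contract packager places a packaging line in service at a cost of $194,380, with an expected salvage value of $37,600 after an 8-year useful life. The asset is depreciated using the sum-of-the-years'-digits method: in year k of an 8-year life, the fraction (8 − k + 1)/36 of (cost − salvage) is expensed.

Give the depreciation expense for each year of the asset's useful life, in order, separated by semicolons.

Depreciable base = $194,380 − $37,600 = $156,780.
Sum of the years' digits = 8+7+6+5+4+3+2+1 = 36.
Year 1: $156,780 × 8/36 = $34,840. Book value $159,540.
Year 2: $156,780 × 7/36 = $30,485. Book value $129,055.
Year 3: $156,780 × 6/36 = $26,130. Book value $102,925.
Year 4: $156,780 × 5/36 = $21,775. Book value $81,150.
Year 5: $156,780 × 4/36 = $17,420. Book value $63,730.
Year 6: $156,780 × 3/36 = $13,065. Book value $50,665.
Year 7: $156,780 × 2/36 = $8,710. Book value $41,955.
Year 8: $156,780 × 1/36 = $4,355. Book value $37,600.

$34,840; $30,485; $26,130; $21,775; $17,420; $13,065; $8,710; $4,355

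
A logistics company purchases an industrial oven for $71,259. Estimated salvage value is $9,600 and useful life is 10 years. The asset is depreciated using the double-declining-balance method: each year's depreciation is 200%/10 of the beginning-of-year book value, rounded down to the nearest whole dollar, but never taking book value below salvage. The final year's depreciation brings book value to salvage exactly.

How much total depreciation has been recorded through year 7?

$56,313

Depreciable base = $71,259 − $9,600 = $61,659.
Year 1: ⌊$71,259 × 200%/10⌋ = $14,251. Book value $57,008.
Year 2: ⌊$57,008 × 200%/10⌋ = $11,401. Book value $45,607.
Year 3: ⌊$45,607 × 200%/10⌋ = $9,121. Book value $36,486.
Year 4: ⌊$36,486 × 200%/10⌋ = $7,297. Book value $29,189.
Year 5: ⌊$29,189 × 200%/10⌋ = $5,837. Book value $23,352.
Year 6: ⌊$23,352 × 200%/10⌋ = $4,670. Book value $18,682.
Year 7: ⌊$18,682 × 200%/10⌋ = $3,736. Book value $14,946.
Accumulated through year 7 = $71,259 − $14,946 = $56,313.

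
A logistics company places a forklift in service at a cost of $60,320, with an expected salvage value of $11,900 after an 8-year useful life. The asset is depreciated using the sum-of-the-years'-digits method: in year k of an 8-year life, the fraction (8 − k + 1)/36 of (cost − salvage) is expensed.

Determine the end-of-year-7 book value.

$13,245

Depreciable base = $60,320 − $11,900 = $48,420.
Sum of the years' digits = 8+7+6+5+4+3+2+1 = 36.
Year 1: $48,420 × 8/36 = $10,760. Book value $49,560.
Year 2: $48,420 × 7/36 = $9,415. Book value $40,145.
Year 3: $48,420 × 6/36 = $8,070. Book value $32,075.
Year 4: $48,420 × 5/36 = $6,725. Book value $25,350.
Year 5: $48,420 × 4/36 = $5,380. Book value $19,970.
Year 6: $48,420 × 3/36 = $4,035. Book value $15,935.
Year 7: $48,420 × 2/36 = $2,690. Book value $13,245.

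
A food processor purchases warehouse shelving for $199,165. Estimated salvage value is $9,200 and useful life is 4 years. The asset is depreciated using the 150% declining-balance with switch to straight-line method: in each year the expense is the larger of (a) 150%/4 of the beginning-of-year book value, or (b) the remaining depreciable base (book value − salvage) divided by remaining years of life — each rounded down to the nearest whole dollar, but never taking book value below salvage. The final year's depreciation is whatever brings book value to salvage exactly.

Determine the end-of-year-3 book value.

$43,500

Depreciable base = $199,165 − $9,200 = $189,965.
Year 1: DB = ⌊$199,165 × 150%/4⌋ = $74,686; SL = ⌊$189,965/4⌋ = $47,491 → take DB $74,686. Book value $124,479.
Year 2: DB = ⌊$124,479 × 150%/4⌋ = $46,679; SL = ⌊$115,279/3⌋ = $38,426 → take DB $46,679. Book value $77,800.
Year 3: DB = ⌊$77,800 × 150%/4⌋ = $29,175; SL = ⌊$68,600/2⌋ = $34,300 → take SL $34,300. Book value $43,500.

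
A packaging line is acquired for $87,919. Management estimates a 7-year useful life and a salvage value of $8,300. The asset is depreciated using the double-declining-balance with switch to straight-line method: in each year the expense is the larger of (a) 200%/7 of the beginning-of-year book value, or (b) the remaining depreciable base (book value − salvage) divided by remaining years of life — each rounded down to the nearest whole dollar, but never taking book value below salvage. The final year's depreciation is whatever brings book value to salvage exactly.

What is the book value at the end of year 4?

$22,888

Depreciable base = $87,919 − $8,300 = $79,619.
Year 1: DB = ⌊$87,919 × 200%/7⌋ = $25,119; SL = ⌊$79,619/7⌋ = $11,374 → take DB $25,119. Book value $62,800.
Year 2: DB = ⌊$62,800 × 200%/7⌋ = $17,942; SL = ⌊$54,500/6⌋ = $9,083 → take DB $17,942. Book value $44,858.
Year 3: DB = ⌊$44,858 × 200%/7⌋ = $12,816; SL = ⌊$36,558/5⌋ = $7,311 → take DB $12,816. Book value $32,042.
Year 4: DB = ⌊$32,042 × 200%/7⌋ = $9,154; SL = ⌊$23,742/4⌋ = $5,935 → take DB $9,154. Book value $22,888.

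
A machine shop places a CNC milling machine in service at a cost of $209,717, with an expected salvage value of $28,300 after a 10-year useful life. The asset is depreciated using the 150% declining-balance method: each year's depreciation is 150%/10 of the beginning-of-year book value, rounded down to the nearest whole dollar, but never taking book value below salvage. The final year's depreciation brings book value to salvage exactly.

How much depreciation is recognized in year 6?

$13,958

Depreciable base = $209,717 − $28,300 = $181,417.
Year 1: ⌊$209,717 × 150%/10⌋ = $31,457. Book value $178,260.
Year 2: ⌊$178,260 × 150%/10⌋ = $26,739. Book value $151,521.
Year 3: ⌊$151,521 × 150%/10⌋ = $22,728. Book value $128,793.
Year 4: ⌊$128,793 × 150%/10⌋ = $19,318. Book value $109,475.
Year 5: ⌊$109,475 × 150%/10⌋ = $16,421. Book value $93,054.
Year 6: ⌊$93,054 × 150%/10⌋ = $13,958. Book value $79,096.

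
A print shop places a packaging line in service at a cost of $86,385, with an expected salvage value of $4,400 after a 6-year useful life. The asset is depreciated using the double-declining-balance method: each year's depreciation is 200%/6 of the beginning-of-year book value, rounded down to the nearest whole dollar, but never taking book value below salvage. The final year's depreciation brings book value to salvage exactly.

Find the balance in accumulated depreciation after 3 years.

$60,789

Depreciable base = $86,385 − $4,400 = $81,985.
Year 1: ⌊$86,385 × 200%/6⌋ = $28,795. Book value $57,590.
Year 2: ⌊$57,590 × 200%/6⌋ = $19,196. Book value $38,394.
Year 3: ⌊$38,394 × 200%/6⌋ = $12,798. Book value $25,596.
Accumulated through year 3 = $86,385 − $25,596 = $60,789.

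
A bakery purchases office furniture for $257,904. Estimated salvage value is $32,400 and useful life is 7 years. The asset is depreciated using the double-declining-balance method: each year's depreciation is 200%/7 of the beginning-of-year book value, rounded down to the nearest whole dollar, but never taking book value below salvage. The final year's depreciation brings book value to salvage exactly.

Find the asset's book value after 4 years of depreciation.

$67,136

Depreciable base = $257,904 − $32,400 = $225,504.
Year 1: ⌊$257,904 × 200%/7⌋ = $73,686. Book value $184,218.
Year 2: ⌊$184,218 × 200%/7⌋ = $52,633. Book value $131,585.
Year 3: ⌊$131,585 × 200%/7⌋ = $37,595. Book value $93,990.
Year 4: ⌊$93,990 × 200%/7⌋ = $26,854. Book value $67,136.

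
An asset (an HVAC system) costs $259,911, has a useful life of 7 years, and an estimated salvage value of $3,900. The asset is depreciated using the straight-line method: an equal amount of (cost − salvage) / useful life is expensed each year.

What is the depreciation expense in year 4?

$36,573

Depreciable base = $259,911 − $3,900 = $256,011.
Annual expense = $256,011 / 7 = $36,573.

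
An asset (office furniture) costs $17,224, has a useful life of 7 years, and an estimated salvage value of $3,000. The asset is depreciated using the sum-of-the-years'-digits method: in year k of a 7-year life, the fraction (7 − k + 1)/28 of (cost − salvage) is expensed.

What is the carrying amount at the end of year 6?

Depreciable base = $17,224 − $3,000 = $14,224.
Sum of the years' digits = 7+6+5+4+3+2+1 = 28.
Year 1: $14,224 × 7/28 = $3,556. Book value $13,668.
Year 2: $14,224 × 6/28 = $3,048. Book value $10,620.
Year 3: $14,224 × 5/28 = $2,540. Book value $8,080.
Year 4: $14,224 × 4/28 = $2,032. Book value $6,048.
Year 5: $14,224 × 3/28 = $1,524. Book value $4,524.
Year 6: $14,224 × 2/28 = $1,016. Book value $3,508.

$3,508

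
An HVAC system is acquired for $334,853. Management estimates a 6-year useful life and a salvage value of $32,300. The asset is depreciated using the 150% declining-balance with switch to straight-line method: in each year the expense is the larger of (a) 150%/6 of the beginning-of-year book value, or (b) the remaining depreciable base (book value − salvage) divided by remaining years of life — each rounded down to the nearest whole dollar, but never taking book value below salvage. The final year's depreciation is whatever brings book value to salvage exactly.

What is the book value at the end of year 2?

Depreciable base = $334,853 − $32,300 = $302,553.
Year 1: DB = ⌊$334,853 × 150%/6⌋ = $83,713; SL = ⌊$302,553/6⌋ = $50,425 → take DB $83,713. Book value $251,140.
Year 2: DB = ⌊$251,140 × 150%/6⌋ = $62,785; SL = ⌊$218,840/5⌋ = $43,768 → take DB $62,785. Book value $188,355.

$188,355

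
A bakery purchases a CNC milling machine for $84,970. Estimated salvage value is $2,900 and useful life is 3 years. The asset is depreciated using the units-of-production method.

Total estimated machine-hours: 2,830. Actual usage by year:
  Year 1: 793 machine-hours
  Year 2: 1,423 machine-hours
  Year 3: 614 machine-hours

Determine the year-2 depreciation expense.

$41,267

Depreciable base = $84,970 − $2,900 = $82,070.
Rate = $82,070 / 2,830 machine-hours = $29 per machine-hour.
Year 1: 793 × $29 = $22,997. Book value $61,973.
Year 2: 1,423 × $29 = $41,267. Book value $20,706.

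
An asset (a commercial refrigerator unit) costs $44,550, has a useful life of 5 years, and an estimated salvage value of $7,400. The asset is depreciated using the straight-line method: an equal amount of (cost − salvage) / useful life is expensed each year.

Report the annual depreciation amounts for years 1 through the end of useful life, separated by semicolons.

Depreciable base = $44,550 − $7,400 = $37,150.
Annual expense = $37,150 / 5 = $7,430.
End of year 1: book value $37,120.
End of year 2: book value $29,690.
End of year 3: book value $22,260.
End of year 4: book value $14,830.
End of year 5: book value $7,400.

$7,430; $7,430; $7,430; $7,430; $7,430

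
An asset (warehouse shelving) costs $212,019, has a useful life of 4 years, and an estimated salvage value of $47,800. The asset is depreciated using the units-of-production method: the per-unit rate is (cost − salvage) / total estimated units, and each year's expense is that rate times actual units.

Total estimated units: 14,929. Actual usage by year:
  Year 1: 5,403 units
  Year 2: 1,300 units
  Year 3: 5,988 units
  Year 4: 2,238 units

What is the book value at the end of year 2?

Depreciable base = $212,019 − $47,800 = $164,219.
Rate = $164,219 / 14,929 units = $11 per unit.
Year 1: 5,403 × $11 = $59,433. Book value $152,586.
Year 2: 1,300 × $11 = $14,300. Book value $138,286.

$138,286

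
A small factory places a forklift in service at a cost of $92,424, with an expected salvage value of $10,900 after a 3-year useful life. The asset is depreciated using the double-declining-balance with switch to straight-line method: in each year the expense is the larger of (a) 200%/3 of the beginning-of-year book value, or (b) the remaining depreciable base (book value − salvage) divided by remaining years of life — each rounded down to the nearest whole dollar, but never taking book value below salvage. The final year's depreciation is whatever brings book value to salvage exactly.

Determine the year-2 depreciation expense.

Depreciable base = $92,424 − $10,900 = $81,524.
Year 1: DB = ⌊$92,424 × 200%/3⌋ = $61,616; SL = ⌊$81,524/3⌋ = $27,174 → take DB $61,616. Book value $30,808.
Year 2: DB = ⌊$30,808 × 200%/3⌋ = $20,538; SL = ⌊$19,908/2⌋ = $9,954 → take DB $20,538, capped at $19,908. Book value $10,900.

$19,908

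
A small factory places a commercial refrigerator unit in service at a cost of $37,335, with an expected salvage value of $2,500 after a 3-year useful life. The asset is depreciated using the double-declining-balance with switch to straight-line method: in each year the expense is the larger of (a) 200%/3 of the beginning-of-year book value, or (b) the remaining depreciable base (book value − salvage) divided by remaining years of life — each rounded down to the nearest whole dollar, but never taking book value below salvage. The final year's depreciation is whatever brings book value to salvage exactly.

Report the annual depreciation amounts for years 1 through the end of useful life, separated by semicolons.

Depreciable base = $37,335 − $2,500 = $34,835.
Year 1: DB = ⌊$37,335 × 200%/3⌋ = $24,890; SL = ⌊$34,835/3⌋ = $11,611 → take DB $24,890. Book value $12,445.
Year 2: DB = ⌊$12,445 × 200%/3⌋ = $8,296; SL = ⌊$9,945/2⌋ = $4,972 → take DB $8,296. Book value $4,149.
Year 3 (final): $4,149 − $2,500 = $1,649. Book value $2,500.

$24,890; $8,296; $1,649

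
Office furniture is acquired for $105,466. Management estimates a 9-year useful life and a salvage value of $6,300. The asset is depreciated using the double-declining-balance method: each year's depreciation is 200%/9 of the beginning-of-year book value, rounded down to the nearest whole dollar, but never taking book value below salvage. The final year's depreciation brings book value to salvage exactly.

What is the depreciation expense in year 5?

Depreciable base = $105,466 − $6,300 = $99,166.
Year 1: ⌊$105,466 × 200%/9⌋ = $23,436. Book value $82,030.
Year 2: ⌊$82,030 × 200%/9⌋ = $18,228. Book value $63,802.
Year 3: ⌊$63,802 × 200%/9⌋ = $14,178. Book value $49,624.
Year 4: ⌊$49,624 × 200%/9⌋ = $11,027. Book value $38,597.
Year 5: ⌊$38,597 × 200%/9⌋ = $8,577. Book value $30,020.

$8,577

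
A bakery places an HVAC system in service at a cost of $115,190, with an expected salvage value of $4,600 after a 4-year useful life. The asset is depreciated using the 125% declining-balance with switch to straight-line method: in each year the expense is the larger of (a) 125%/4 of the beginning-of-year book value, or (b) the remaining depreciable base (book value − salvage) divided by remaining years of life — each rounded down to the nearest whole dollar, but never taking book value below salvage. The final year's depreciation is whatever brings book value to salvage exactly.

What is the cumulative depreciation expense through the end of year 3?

Depreciable base = $115,190 − $4,600 = $110,590.
Year 1: DB = ⌊$115,190 × 125%/4⌋ = $35,996; SL = ⌊$110,590/4⌋ = $27,647 → take DB $35,996. Book value $79,194.
Year 2: DB = ⌊$79,194 × 125%/4⌋ = $24,748; SL = ⌊$74,594/3⌋ = $24,864 → take SL $24,864. Book value $54,330.
Year 3: DB = ⌊$54,330 × 125%/4⌋ = $16,978; SL = ⌊$49,730/2⌋ = $24,865 → take SL $24,865. Book value $29,465.
Accumulated through year 3 = $115,190 − $29,465 = $85,725.

$85,725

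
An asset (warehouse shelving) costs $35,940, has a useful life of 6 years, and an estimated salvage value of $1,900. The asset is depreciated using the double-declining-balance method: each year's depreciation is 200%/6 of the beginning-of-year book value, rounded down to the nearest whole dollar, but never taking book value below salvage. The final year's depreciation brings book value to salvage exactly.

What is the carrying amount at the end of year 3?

Depreciable base = $35,940 − $1,900 = $34,040.
Year 1: ⌊$35,940 × 200%/6⌋ = $11,980. Book value $23,960.
Year 2: ⌊$23,960 × 200%/6⌋ = $7,986. Book value $15,974.
Year 3: ⌊$15,974 × 200%/6⌋ = $5,324. Book value $10,650.

$10,650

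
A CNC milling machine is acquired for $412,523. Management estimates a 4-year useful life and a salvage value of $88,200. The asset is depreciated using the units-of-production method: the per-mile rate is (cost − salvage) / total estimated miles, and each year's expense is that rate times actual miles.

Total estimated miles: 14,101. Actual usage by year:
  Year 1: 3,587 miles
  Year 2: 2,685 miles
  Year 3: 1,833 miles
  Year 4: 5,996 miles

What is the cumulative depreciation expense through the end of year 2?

$144,256

Depreciable base = $412,523 − $88,200 = $324,323.
Rate = $324,323 / 14,101 miles = $23 per mile.
Year 1: 3,587 × $23 = $82,501. Book value $330,022.
Year 2: 2,685 × $23 = $61,755. Book value $268,267.
Accumulated through year 2 = $412,523 − $268,267 = $144,256.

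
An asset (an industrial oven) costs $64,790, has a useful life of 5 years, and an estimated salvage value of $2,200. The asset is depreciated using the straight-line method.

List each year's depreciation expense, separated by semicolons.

$12,518; $12,518; $12,518; $12,518; $12,518

Depreciable base = $64,790 − $2,200 = $62,590.
Annual expense = $62,590 / 5 = $12,518.
End of year 1: book value $52,272.
End of year 2: book value $39,754.
End of year 3: book value $27,236.
End of year 4: book value $14,718.
End of year 5: book value $2,200.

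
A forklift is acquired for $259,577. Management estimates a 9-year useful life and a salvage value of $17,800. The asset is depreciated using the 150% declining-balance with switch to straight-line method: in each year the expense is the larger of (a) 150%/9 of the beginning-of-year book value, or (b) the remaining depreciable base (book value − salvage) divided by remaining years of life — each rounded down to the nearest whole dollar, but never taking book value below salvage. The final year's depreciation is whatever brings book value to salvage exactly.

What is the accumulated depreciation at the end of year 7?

$198,823

Depreciable base = $259,577 − $17,800 = $241,777.
Year 1: DB = ⌊$259,577 × 150%/9⌋ = $43,262; SL = ⌊$241,777/9⌋ = $26,864 → take DB $43,262. Book value $216,315.
Year 2: DB = ⌊$216,315 × 150%/9⌋ = $36,052; SL = ⌊$198,515/8⌋ = $24,814 → take DB $36,052. Book value $180,263.
Year 3: DB = ⌊$180,263 × 150%/9⌋ = $30,043; SL = ⌊$162,463/7⌋ = $23,209 → take DB $30,043. Book value $150,220.
Year 4: DB = ⌊$150,220 × 150%/9⌋ = $25,036; SL = ⌊$132,420/6⌋ = $22,070 → take DB $25,036. Book value $125,184.
Year 5: DB = ⌊$125,184 × 150%/9⌋ = $20,864; SL = ⌊$107,384/5⌋ = $21,476 → take SL $21,476. Book value $103,708.
Year 6: DB = ⌊$103,708 × 150%/9⌋ = $17,284; SL = ⌊$85,908/4⌋ = $21,477 → take SL $21,477. Book value $82,231.
Year 7: DB = ⌊$82,231 × 150%/9⌋ = $13,705; SL = ⌊$64,431/3⌋ = $21,477 → take SL $21,477. Book value $60,754.
Accumulated through year 7 = $259,577 − $60,754 = $198,823.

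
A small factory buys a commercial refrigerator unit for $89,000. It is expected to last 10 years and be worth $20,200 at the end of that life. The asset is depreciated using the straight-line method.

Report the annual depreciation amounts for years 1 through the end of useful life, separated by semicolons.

Depreciable base = $89,000 − $20,200 = $68,800.
Annual expense = $68,800 / 10 = $6,880.
End of year 1: book value $82,120.
End of year 2: book value $75,240.
End of year 3: book value $68,360.
End of year 4: book value $61,480.
End of year 5: book value $54,600.
End of year 6: book value $47,720.
End of year 7: book value $40,840.
End of year 8: book value $33,960.
End of year 9: book value $27,080.
End of year 10: book value $20,200.

$6,880; $6,880; $6,880; $6,880; $6,880; $6,880; $6,880; $6,880; $6,880; $6,880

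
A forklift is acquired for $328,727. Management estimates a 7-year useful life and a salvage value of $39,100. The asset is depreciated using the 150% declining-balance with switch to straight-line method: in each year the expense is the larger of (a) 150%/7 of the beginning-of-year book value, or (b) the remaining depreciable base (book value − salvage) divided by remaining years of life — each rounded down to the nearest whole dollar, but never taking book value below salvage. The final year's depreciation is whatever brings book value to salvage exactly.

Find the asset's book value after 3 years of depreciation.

Depreciable base = $328,727 − $39,100 = $289,627.
Year 1: DB = ⌊$328,727 × 150%/7⌋ = $70,441; SL = ⌊$289,627/7⌋ = $41,375 → take DB $70,441. Book value $258,286.
Year 2: DB = ⌊$258,286 × 150%/7⌋ = $55,347; SL = ⌊$219,186/6⌋ = $36,531 → take DB $55,347. Book value $202,939.
Year 3: DB = ⌊$202,939 × 150%/7⌋ = $43,486; SL = ⌊$163,839/5⌋ = $32,767 → take DB $43,486. Book value $159,453.

$159,453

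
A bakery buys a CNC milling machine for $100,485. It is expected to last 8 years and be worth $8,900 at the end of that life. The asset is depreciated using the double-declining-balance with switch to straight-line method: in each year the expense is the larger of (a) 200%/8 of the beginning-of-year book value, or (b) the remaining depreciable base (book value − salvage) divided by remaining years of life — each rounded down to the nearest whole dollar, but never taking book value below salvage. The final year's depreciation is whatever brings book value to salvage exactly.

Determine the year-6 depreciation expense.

Depreciable base = $100,485 − $8,900 = $91,585.
Year 1: DB = ⌊$100,485 × 200%/8⌋ = $25,121; SL = ⌊$91,585/8⌋ = $11,448 → take DB $25,121. Book value $75,364.
Year 2: DB = ⌊$75,364 × 200%/8⌋ = $18,841; SL = ⌊$66,464/7⌋ = $9,494 → take DB $18,841. Book value $56,523.
Year 3: DB = ⌊$56,523 × 200%/8⌋ = $14,130; SL = ⌊$47,623/6⌋ = $7,937 → take DB $14,130. Book value $42,393.
Year 4: DB = ⌊$42,393 × 200%/8⌋ = $10,598; SL = ⌊$33,493/5⌋ = $6,698 → take DB $10,598. Book value $31,795.
Year 5: DB = ⌊$31,795 × 200%/8⌋ = $7,948; SL = ⌊$22,895/4⌋ = $5,723 → take DB $7,948. Book value $23,847.
Year 6: DB = ⌊$23,847 × 200%/8⌋ = $5,961; SL = ⌊$14,947/3⌋ = $4,982 → take DB $5,961. Book value $17,886.

$5,961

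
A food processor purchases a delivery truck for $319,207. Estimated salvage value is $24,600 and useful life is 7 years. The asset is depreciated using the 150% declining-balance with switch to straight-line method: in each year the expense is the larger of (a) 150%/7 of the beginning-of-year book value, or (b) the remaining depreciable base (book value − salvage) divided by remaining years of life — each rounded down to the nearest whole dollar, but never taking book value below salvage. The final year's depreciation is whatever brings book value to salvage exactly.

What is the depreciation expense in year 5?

$32,352

Depreciable base = $319,207 − $24,600 = $294,607.
Year 1: DB = ⌊$319,207 × 150%/7⌋ = $68,401; SL = ⌊$294,607/7⌋ = $42,086 → take DB $68,401. Book value $250,806.
Year 2: DB = ⌊$250,806 × 150%/7⌋ = $53,744; SL = ⌊$226,206/6⌋ = $37,701 → take DB $53,744. Book value $197,062.
Year 3: DB = ⌊$197,062 × 150%/7⌋ = $42,227; SL = ⌊$172,462/5⌋ = $34,492 → take DB $42,227. Book value $154,835.
Year 4: DB = ⌊$154,835 × 150%/7⌋ = $33,178; SL = ⌊$130,235/4⌋ = $32,558 → take DB $33,178. Book value $121,657.
Year 5: DB = ⌊$121,657 × 150%/7⌋ = $26,069; SL = ⌊$97,057/3⌋ = $32,352 → take SL $32,352. Book value $89,305.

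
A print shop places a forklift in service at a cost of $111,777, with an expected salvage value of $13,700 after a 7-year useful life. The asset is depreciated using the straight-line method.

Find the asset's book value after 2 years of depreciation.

Depreciable base = $111,777 − $13,700 = $98,077.
Annual expense = $98,077 / 7 = $14,011.
End of year 1: book value $97,766.
End of year 2: book value $83,755.

$83,755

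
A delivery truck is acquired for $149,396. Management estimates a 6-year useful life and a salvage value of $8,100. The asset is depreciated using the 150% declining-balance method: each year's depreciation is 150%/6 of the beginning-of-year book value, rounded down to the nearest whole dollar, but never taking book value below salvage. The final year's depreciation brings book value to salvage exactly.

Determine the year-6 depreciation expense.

Depreciable base = $149,396 − $8,100 = $141,296.
Year 1: ⌊$149,396 × 150%/6⌋ = $37,349. Book value $112,047.
Year 2: ⌊$112,047 × 150%/6⌋ = $28,011. Book value $84,036.
Year 3: ⌊$84,036 × 150%/6⌋ = $21,009. Book value $63,027.
Year 4: ⌊$63,027 × 150%/6⌋ = $15,756. Book value $47,271.
Year 5: ⌊$47,271 × 150%/6⌋ = $11,817. Book value $35,454.
Year 6 (final): $35,454 − $8,100 = $27,354. Book value $8,100.

$27,354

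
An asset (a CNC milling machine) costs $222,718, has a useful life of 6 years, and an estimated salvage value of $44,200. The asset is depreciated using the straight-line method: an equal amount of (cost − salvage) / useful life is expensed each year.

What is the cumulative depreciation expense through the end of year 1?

Depreciable base = $222,718 − $44,200 = $178,518.
Annual expense = $178,518 / 6 = $29,753.
End of year 1: book value $192,965.
Accumulated through year 1 = $222,718 − $192,965 = $29,753.

$29,753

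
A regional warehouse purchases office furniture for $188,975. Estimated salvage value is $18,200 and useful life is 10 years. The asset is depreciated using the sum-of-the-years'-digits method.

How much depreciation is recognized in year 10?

$3,105

Depreciable base = $188,975 − $18,200 = $170,775.
Sum of the years' digits = 10+9+8+7+6+5+4+3+2+1 = 55.
Year 1: $170,775 × 10/55 = $31,050. Book value $157,925.
Year 2: $170,775 × 9/55 = $27,945. Book value $129,980.
Year 3: $170,775 × 8/55 = $24,840. Book value $105,140.
Year 4: $170,775 × 7/55 = $21,735. Book value $83,405.
Year 5: $170,775 × 6/55 = $18,630. Book value $64,775.
Year 6: $170,775 × 5/55 = $15,525. Book value $49,250.
Year 7: $170,775 × 4/55 = $12,420. Book value $36,830.
Year 8: $170,775 × 3/55 = $9,315. Book value $27,515.
Year 9: $170,775 × 2/55 = $6,210. Book value $21,305.
Year 10: $170,775 × 1/55 = $3,105. Book value $18,200.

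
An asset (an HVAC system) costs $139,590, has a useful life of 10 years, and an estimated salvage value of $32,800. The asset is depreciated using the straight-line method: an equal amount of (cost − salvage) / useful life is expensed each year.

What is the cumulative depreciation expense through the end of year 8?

$85,432

Depreciable base = $139,590 − $32,800 = $106,790.
Annual expense = $106,790 / 10 = $10,679.
End of year 1: book value $128,911.
End of year 2: book value $118,232.
End of year 3: book value $107,553.
End of year 4: book value $96,874.
End of year 5: book value $86,195.
End of year 6: book value $75,516.
End of year 7: book value $64,837.
End of year 8: book value $54,158.
Accumulated through year 8 = $139,590 − $54,158 = $85,432.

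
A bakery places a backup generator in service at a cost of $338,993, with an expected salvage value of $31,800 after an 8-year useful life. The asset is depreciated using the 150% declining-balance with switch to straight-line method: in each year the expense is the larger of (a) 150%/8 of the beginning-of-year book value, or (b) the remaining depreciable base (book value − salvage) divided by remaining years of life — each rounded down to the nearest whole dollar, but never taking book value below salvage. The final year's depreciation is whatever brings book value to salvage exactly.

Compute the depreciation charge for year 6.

$28,984

Depreciable base = $338,993 − $31,800 = $307,193.
Year 1: DB = ⌊$338,993 × 150%/8⌋ = $63,561; SL = ⌊$307,193/8⌋ = $38,399 → take DB $63,561. Book value $275,432.
Year 2: DB = ⌊$275,432 × 150%/8⌋ = $51,643; SL = ⌊$243,632/7⌋ = $34,804 → take DB $51,643. Book value $223,789.
Year 3: DB = ⌊$223,789 × 150%/8⌋ = $41,960; SL = ⌊$191,989/6⌋ = $31,998 → take DB $41,960. Book value $181,829.
Year 4: DB = ⌊$181,829 × 150%/8⌋ = $34,092; SL = ⌊$150,029/5⌋ = $30,005 → take DB $34,092. Book value $147,737.
Year 5: DB = ⌊$147,737 × 150%/8⌋ = $27,700; SL = ⌊$115,937/4⌋ = $28,984 → take SL $28,984. Book value $118,753.
Year 6: DB = ⌊$118,753 × 150%/8⌋ = $22,266; SL = ⌊$86,953/3⌋ = $28,984 → take SL $28,984. Book value $89,769.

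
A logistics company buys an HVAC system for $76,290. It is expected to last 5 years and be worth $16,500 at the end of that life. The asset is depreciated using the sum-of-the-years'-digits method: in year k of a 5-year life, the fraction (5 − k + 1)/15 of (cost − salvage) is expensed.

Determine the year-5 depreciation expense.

$3,986

Depreciable base = $76,290 − $16,500 = $59,790.
Sum of the years' digits = 5+4+3+2+1 = 15.
Year 1: $59,790 × 5/15 = $19,930. Book value $56,360.
Year 2: $59,790 × 4/15 = $15,944. Book value $40,416.
Year 3: $59,790 × 3/15 = $11,958. Book value $28,458.
Year 4: $59,790 × 2/15 = $7,972. Book value $20,486.
Year 5: $59,790 × 1/15 = $3,986. Book value $16,500.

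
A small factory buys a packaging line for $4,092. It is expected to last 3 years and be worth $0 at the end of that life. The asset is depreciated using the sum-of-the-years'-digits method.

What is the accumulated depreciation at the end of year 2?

Depreciable base = $4,092 − $0 = $4,092.
Sum of the years' digits = 3+2+1 = 6.
Year 1: $4,092 × 3/6 = $2,046. Book value $2,046.
Year 2: $4,092 × 2/6 = $1,364. Book value $682.
Accumulated through year 2 = $4,092 − $682 = $3,410.

$3,410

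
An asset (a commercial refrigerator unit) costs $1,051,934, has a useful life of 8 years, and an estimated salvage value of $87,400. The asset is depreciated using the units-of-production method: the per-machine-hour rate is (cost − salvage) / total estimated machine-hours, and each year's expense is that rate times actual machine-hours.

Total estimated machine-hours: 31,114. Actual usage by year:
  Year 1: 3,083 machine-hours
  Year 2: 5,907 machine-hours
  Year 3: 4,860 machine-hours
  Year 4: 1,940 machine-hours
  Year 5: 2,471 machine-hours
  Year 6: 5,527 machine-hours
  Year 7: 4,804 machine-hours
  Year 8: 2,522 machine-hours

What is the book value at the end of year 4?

Depreciable base = $1,051,934 − $87,400 = $964,534.
Rate = $964,534 / 31,114 machine-hours = $31 per machine-hour.
Year 1: 3,083 × $31 = $95,573. Book value $956,361.
Year 2: 5,907 × $31 = $183,117. Book value $773,244.
Year 3: 4,860 × $31 = $150,660. Book value $622,584.
Year 4: 1,940 × $31 = $60,140. Book value $562,444.

$562,444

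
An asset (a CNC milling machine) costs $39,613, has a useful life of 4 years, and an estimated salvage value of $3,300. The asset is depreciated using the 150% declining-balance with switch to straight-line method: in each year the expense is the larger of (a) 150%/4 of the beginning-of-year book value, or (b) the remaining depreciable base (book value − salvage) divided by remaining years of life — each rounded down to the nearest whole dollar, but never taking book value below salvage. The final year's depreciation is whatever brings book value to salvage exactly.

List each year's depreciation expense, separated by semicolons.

Depreciable base = $39,613 − $3,300 = $36,313.
Year 1: DB = ⌊$39,613 × 150%/4⌋ = $14,854; SL = ⌊$36,313/4⌋ = $9,078 → take DB $14,854. Book value $24,759.
Year 2: DB = ⌊$24,759 × 150%/4⌋ = $9,284; SL = ⌊$21,459/3⌋ = $7,153 → take DB $9,284. Book value $15,475.
Year 3: DB = ⌊$15,475 × 150%/4⌋ = $5,803; SL = ⌊$12,175/2⌋ = $6,087 → take SL $6,087. Book value $9,388.
Year 4 (final): $9,388 − $3,300 = $6,088. Book value $3,300.

$14,854; $9,284; $6,087; $6,088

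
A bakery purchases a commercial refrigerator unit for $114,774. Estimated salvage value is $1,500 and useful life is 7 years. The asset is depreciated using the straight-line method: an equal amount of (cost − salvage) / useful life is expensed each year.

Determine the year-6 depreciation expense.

$16,182

Depreciable base = $114,774 − $1,500 = $113,274.
Annual expense = $113,274 / 7 = $16,182.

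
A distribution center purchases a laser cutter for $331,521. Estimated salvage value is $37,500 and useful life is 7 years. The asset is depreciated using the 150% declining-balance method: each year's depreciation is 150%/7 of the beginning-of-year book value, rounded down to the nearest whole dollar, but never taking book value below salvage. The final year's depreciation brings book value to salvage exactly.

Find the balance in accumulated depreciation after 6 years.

Depreciable base = $331,521 − $37,500 = $294,021.
Year 1: ⌊$331,521 × 150%/7⌋ = $71,040. Book value $260,481.
Year 2: ⌊$260,481 × 150%/7⌋ = $55,817. Book value $204,664.
Year 3: ⌊$204,664 × 150%/7⌋ = $43,856. Book value $160,808.
Year 4: ⌊$160,808 × 150%/7⌋ = $34,458. Book value $126,350.
Year 5: ⌊$126,350 × 150%/7⌋ = $27,075. Book value $99,275.
Year 6: ⌊$99,275 × 150%/7⌋ = $21,273. Book value $78,002.
Accumulated through year 6 = $331,521 − $78,002 = $253,519.

$253,519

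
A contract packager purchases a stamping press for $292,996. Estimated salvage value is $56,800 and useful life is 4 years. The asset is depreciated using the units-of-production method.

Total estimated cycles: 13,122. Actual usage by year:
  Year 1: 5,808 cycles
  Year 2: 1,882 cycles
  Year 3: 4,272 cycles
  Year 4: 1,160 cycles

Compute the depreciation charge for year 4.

Depreciable base = $292,996 − $56,800 = $236,196.
Rate = $236,196 / 13,122 cycles = $18 per cycle.
Year 1: 5,808 × $18 = $104,544. Book value $188,452.
Year 2: 1,882 × $18 = $33,876. Book value $154,576.
Year 3: 4,272 × $18 = $76,896. Book value $77,680.
Year 4: 1,160 × $18 = $20,880. Book value $56,800.

$20,880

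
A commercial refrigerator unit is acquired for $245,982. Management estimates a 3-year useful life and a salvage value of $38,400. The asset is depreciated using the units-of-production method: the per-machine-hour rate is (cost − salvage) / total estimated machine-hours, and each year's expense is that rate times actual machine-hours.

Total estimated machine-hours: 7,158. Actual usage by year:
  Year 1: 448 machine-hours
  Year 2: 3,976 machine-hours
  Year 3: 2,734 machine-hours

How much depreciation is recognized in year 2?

Depreciable base = $245,982 − $38,400 = $207,582.
Rate = $207,582 / 7,158 machine-hours = $29 per machine-hour.
Year 1: 448 × $29 = $12,992. Book value $232,990.
Year 2: 3,976 × $29 = $115,304. Book value $117,686.

$115,304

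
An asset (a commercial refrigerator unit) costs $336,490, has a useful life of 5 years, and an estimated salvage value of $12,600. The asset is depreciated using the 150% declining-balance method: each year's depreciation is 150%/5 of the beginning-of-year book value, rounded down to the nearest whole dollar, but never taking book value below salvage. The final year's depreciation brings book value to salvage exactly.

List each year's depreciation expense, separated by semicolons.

$100,947; $70,662; $49,464; $34,625; $68,192

Depreciable base = $336,490 − $12,600 = $323,890.
Year 1: ⌊$336,490 × 150%/5⌋ = $100,947. Book value $235,543.
Year 2: ⌊$235,543 × 150%/5⌋ = $70,662. Book value $164,881.
Year 3: ⌊$164,881 × 150%/5⌋ = $49,464. Book value $115,417.
Year 4: ⌊$115,417 × 150%/5⌋ = $34,625. Book value $80,792.
Year 5 (final): $80,792 − $12,600 = $68,192. Book value $12,600.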